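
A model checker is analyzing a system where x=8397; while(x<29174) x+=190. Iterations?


Step 1: x goes from 8397 toward 29174 by 190; the body runs while x<29174, so iterations = ceil((bound-start)/step)
Step 2: Distance=20777
Step 3: ceil(20777/190)=110

110


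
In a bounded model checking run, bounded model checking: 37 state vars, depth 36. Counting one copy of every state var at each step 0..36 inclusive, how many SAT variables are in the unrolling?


BMC unrolls to depth k, creating one copy of each state var for steps 0..k.
Step count = 36 + 1 = 37 (steps 0 through 36)
Vars per step = 37
Total = 37 * 37 = 1369

1369


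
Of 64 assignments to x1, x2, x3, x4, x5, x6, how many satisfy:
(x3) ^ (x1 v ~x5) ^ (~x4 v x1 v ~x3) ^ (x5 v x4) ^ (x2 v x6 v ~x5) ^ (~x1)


CNF with 6 clauses over 6 vars (64 assignments).
An assignment satisfies CNF iff every clause has >=1 true literal.
Check each row (bits = x1,x2,x3,x4,x5,x6; clause T/F shown):
  row 0 [000000]: clauses=FTTFTT -> 0
  row 1 [000001]: clauses=FTTFTT -> 0
  row 2 [000010]: clauses=FFTTFT -> 0
  row 3 [000011]: clauses=FFTTTT -> 0
  row 4 [000100]: clauses=FTTTTT -> 0
  (every remaining row is evaluated the same way; all 64 results are listed next)
Full result column, 8 rows per line (x1,x2,x3 fixed per line; x4,x5,x6 runs 000..111 left to right):
  rows 0-7 [x1,x2,x3=000]: 00000000  (ones: 0)
  rows 8-15 [x1,x2,x3=001]: 00000000  (ones: 0)
  rows 16-23 [x1,x2,x3=010]: 00000000  (ones: 0)
  rows 24-31 [x1,x2,x3=011]: 00000000  (ones: 0)
  rows 32-39 [x1,x2,x3=100]: 00000000  (ones: 0)
  rows 40-47 [x1,x2,x3=101]: 00000000  (ones: 0)
  rows 48-55 [x1,x2,x3=110]: 00000000  (ones: 0)
  rows 56-63 [x1,x2,x3=111]: 00000000  (ones: 0)
Satisfying assignments = 0+0+0+0+0+0+0+0 = 0

0


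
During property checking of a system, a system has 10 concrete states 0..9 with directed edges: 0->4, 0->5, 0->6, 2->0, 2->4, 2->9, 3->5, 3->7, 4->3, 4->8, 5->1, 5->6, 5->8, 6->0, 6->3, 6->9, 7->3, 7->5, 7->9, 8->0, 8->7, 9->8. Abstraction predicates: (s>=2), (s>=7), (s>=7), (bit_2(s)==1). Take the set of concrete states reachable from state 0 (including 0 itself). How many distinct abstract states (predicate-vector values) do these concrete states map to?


BFS from 0:
Concrete reachable: {0, 1, 3, 4, 5, 6, 7, 8, 9}
Abstract via predicates (s>=2), (s>=7), (s>=7), (bit_2(s)==1):
  (0,0,0,0) <- {0, 1}
  (1,0,0,0) <- {3}
  (1,0,0,1) <- {4, 5, 6}
  (1,1,1,0) <- {8, 9}
  (1,1,1,1) <- {7}
Distinct abstract states = 5

5


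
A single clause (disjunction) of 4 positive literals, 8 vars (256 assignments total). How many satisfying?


Step 1: Total=2^8=256
Step 2: Unsat when all 4 false: 2^4=16
Step 3: Sat=256-16=240

240


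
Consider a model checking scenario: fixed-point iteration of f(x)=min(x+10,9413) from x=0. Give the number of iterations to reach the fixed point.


Step 1: x=0, cap=9413, increment=10
Step 2: x grows by 10 each step until capped at 9413; fixed point is x=9413
Step 3: iterations = ceil(9413/10) = 942

942


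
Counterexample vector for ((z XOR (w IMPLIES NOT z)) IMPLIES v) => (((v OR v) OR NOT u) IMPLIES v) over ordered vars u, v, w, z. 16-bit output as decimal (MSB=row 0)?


F1 = ((z XOR (w IMPLIES NOT z)) IMPLIES v)
F2 = (((v OR v) OR NOT u) IMPLIES v)
Counterexample to F1=>F2 is where F1=1 and F2=0.
Evaluate each row (bits = u,v,w,z, MSB first):
  row 0 [0000]: F1=0 F2=0 -> F1&~F2 -> 0
  row 1 [0001]: F1=1 F2=0 -> F1&~F2 -> 1
  row 2 [0010]: F1=0 F2=0 -> F1&~F2 -> 0
  row 3 [0011]: F1=0 F2=0 -> F1&~F2 -> 0
  row 4 [0100]: F1=1 F2=1 -> F1&~F2 -> 0
  row 5 [0101]: F1=1 F2=1 -> F1&~F2 -> 0
  row 6 [0110]: F1=1 F2=1 -> F1&~F2 -> 0
  row 7 [0111]: F1=1 F2=1 -> F1&~F2 -> 0
  row 8 [1000]: F1=0 F2=1 -> F1&~F2 -> 0
  row 9 [1001]: F1=1 F2=1 -> F1&~F2 -> 0
  row 10 [1010]: F1=0 F2=1 -> F1&~F2 -> 0
  row 11 [1011]: F1=0 F2=1 -> F1&~F2 -> 0
  row 12 [1100]: F1=1 F2=1 -> F1&~F2 -> 0
  row 13 [1101]: F1=1 F2=1 -> F1&~F2 -> 0
  row 14 [1110]: F1=1 F2=1 -> F1&~F2 -> 0
  row 15 [1111]: F1=1 F2=1 -> F1&~F2 -> 0
Full result column, 4 rows per line (u,v fixed per line; w,z runs 00..11 left to right):
  rows 0-3 [u,v=00]: 0100  = hex 4
  rows 4-7 [u,v=01]: 0000  = hex 0
  rows 8-11 [u,v=10]: 0000  = hex 0
  rows 12-15 [u,v=11]: 0000  = hex 0
Counterexample vector (row 0 .. row 15) = 0100000000000000
Output column grouped in 4s = 0100 0000 0000 0000 = 0x4000
Convert to decimal digit by digit (value = value*16 + digit):
  4 -> 4
  4*16 + 0 = 64
  64*16 + 0 = 1024
  1024*16 + 0 = 16384
Decimal = 16384

16384


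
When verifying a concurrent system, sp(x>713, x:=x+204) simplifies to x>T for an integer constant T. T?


Formula: sp(P, x:=E) = exists old_x. (x = E[old_x/x]) AND P[old_x/x] (old_x is the value of x before the assignment; eliminate old_x by solving x = E[old_x/x] for old_x)
Step 1: Precondition P: x>713, i.e. old_x > 713
Step 2: Assignment gives x = old_x + 204, so old_x = x - 204
Step 3: Substitute into P: x - 204 > 713
Step 4: Simplify: x > 713+204 = 917

917


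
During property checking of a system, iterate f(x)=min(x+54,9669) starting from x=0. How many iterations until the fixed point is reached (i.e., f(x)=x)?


Step 1: x=0, cap=9669, increment=54
Step 2: x grows by 54 each step until capped at 9669; fixed point is x=9669
Step 3: iterations = ceil(9669/54) = 180

180


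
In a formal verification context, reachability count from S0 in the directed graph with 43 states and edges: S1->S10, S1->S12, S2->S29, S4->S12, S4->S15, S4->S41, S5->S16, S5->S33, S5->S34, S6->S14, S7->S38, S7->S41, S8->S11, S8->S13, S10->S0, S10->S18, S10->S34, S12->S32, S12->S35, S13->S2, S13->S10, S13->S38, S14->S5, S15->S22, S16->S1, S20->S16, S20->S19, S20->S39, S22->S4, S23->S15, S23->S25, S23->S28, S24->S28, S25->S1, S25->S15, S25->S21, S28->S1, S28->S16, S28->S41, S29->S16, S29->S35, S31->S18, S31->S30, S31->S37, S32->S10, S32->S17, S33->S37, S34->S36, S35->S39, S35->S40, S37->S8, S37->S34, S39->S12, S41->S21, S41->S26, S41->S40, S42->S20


BFS from S0:
  layer 0: {S0}
Reachable set: {S0}
Count = 1

1


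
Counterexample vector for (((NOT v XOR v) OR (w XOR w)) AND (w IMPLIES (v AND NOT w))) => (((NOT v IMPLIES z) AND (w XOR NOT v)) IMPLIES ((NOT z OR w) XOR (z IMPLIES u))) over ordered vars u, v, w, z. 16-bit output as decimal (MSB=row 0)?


F1 = (((NOT v XOR v) OR (w XOR w)) AND (w IMPLIES (v AND NOT w)))
F2 = (((NOT v IMPLIES z) AND (w XOR NOT v)) IMPLIES ((NOT z OR w) XOR (z IMPLIES u)))
Counterexample to F1=>F2 is where F1=1 and F2=0.
Evaluate each row (bits = u,v,w,z, MSB first):
  row 0 [0000]: F1=1 F2=1 -> F1&~F2 -> 0
  row 1 [0001]: F1=1 F2=0 -> F1&~F2 -> 1
  row 2 [0010]: F1=0 F2=1 -> F1&~F2 -> 0
  row 3 [0011]: F1=0 F2=1 -> F1&~F2 -> 0
  row 4 [0100]: F1=1 F2=1 -> F1&~F2 -> 0
  row 5 [0101]: F1=1 F2=1 -> F1&~F2 -> 0
  row 6 [0110]: F1=0 F2=0 -> F1&~F2 -> 0
  row 7 [0111]: F1=0 F2=1 -> F1&~F2 -> 0
  row 8 [1000]: F1=1 F2=1 -> F1&~F2 -> 0
  row 9 [1001]: F1=1 F2=1 -> F1&~F2 -> 0
  row 10 [1010]: F1=0 F2=1 -> F1&~F2 -> 0
  row 11 [1011]: F1=0 F2=1 -> F1&~F2 -> 0
  row 12 [1100]: F1=1 F2=1 -> F1&~F2 -> 0
  row 13 [1101]: F1=1 F2=1 -> F1&~F2 -> 0
  row 14 [1110]: F1=0 F2=0 -> F1&~F2 -> 0
  row 15 [1111]: F1=0 F2=0 -> F1&~F2 -> 0
Full result column, 4 rows per line (u,v fixed per line; w,z runs 00..11 left to right):
  rows 0-3 [u,v=00]: 0100  = hex 4
  rows 4-7 [u,v=01]: 0000  = hex 0
  rows 8-11 [u,v=10]: 0000  = hex 0
  rows 12-15 [u,v=11]: 0000  = hex 0
Counterexample vector (row 0 .. row 15) = 0100000000000000
Output column grouped in 4s = 0100 0000 0000 0000 = 0x4000
Convert to decimal digit by digit (value = value*16 + digit):
  4 -> 4
  4*16 + 0 = 64
  64*16 + 0 = 1024
  1024*16 + 0 = 16384
Decimal = 16384

16384


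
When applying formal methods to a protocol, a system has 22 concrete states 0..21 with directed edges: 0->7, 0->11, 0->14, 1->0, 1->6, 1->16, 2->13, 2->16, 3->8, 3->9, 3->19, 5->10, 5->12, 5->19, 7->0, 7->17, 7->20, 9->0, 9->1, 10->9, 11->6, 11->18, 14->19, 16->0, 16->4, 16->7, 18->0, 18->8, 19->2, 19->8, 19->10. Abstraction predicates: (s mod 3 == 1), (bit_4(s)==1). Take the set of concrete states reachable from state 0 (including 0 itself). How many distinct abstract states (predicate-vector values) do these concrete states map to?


BFS from 0:
Concrete reachable: {0, 1, 2, 4, 6, 7, 8, 9, 10, 11, 13, 14, 16, 17, 18, 19, 20}
Abstract via predicates (s mod 3 == 1), (bit_4(s)==1):
  (0,0) <- {0, 2, 6, 8, 9, 11, 14}
  (0,1) <- {17, 18, 20}
  (1,0) <- {1, 4, 7, 10, 13}
  (1,1) <- {16, 19}
Distinct abstract states = 4

4


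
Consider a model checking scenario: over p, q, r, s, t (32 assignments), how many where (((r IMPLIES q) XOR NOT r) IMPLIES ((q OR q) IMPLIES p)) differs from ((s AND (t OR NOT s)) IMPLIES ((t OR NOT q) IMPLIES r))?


F1 = (((r IMPLIES q) XOR NOT r) IMPLIES ((q OR q) IMPLIES p))
F2 = ((s AND (t OR NOT s)) IMPLIES ((t OR NOT q) IMPLIES r))
Evaluate both on each of 32 rows (bits = p,q,r,s,t):
  row 0 [00000]: F1=1 F2=1 -> 0
  row 1 [00001]: F1=1 F2=1 -> 0
  row 2 [00010]: F1=1 F2=1 -> 0
  row 3 [00011]: F1=1 F2=0 (differ) -> 1
  row 4 [00100]: F1=1 F2=1 -> 0
  row 5 [00101]: F1=1 F2=1 -> 0
  row 6 [00110]: F1=1 F2=1 -> 0
  row 7 [00111]: F1=1 F2=1 -> 0
  row 8 [01000]: F1=1 F2=1 -> 0
  row 9 [01001]: F1=1 F2=1 -> 0
  row 10 [01010]: F1=1 F2=1 -> 0
  row 11 [01011]: F1=1 F2=0 (differ) -> 1
  row 12 [01100]: F1=0 F2=1 (differ) -> 1
  row 13 [01101]: F1=0 F2=1 (differ) -> 1
  row 14 [01110]: F1=0 F2=1 (differ) -> 1
  row 15 [01111]: F1=0 F2=1 (differ) -> 1
  row 16 [10000]: F1=1 F2=1 -> 0
  row 17 [10001]: F1=1 F2=1 -> 0
  row 18 [10010]: F1=1 F2=1 -> 0
  row 19 [10011]: F1=1 F2=0 (differ) -> 1
  row 20 [10100]: F1=1 F2=1 -> 0
  row 21 [10101]: F1=1 F2=1 -> 0
  row 22 [10110]: F1=1 F2=1 -> 0
  row 23 [10111]: F1=1 F2=1 -> 0
  row 24 [11000]: F1=1 F2=1 -> 0
  row 25 [11001]: F1=1 F2=1 -> 0
  row 26 [11010]: F1=1 F2=1 -> 0
  row 27 [11011]: F1=1 F2=0 (differ) -> 1
  row 28 [11100]: F1=1 F2=1 -> 0
  row 29 [11101]: F1=1 F2=1 -> 0
  row 30 [11110]: F1=1 F2=1 -> 0
  row 31 [11111]: F1=1 F2=1 -> 0
Full result column, 8 rows per line (p,q fixed per line; r,s,t runs 000..111 left to right):
  rows 0-7 [p,q=00]: 00010000  (ones: 1)
  rows 8-15 [p,q=01]: 00011111  (ones: 5)
  rows 16-23 [p,q=10]: 00010000  (ones: 1)
  rows 24-31 [p,q=11]: 00010000  (ones: 1)
Disagreements = 1+5+1+1 = 8

8


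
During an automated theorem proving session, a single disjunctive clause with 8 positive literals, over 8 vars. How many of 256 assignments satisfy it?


Step 1: Total=2^8=256
Step 2: Unsat when all 8 false: 2^0=1
Step 3: Sat=256-1=255

255


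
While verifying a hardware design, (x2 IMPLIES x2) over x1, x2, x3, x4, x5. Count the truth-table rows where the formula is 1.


Formula: (x2 IMPLIES x2) over 5 vars (32 rows)
Evaluate each row (x1, x2, x3, x4, x5 as bits, MSB first):
  row 0 [00000]: (0 IMPLIES 0) -> 1
  row 1 [00001]: (0 IMPLIES 0) -> 1
  row 2 [00010]: (0 IMPLIES 0) -> 1
  row 3 [00011]: (0 IMPLIES 0) -> 1
  row 4 [00100]: (0 IMPLIES 0) -> 1
  row 5 [00101]: (0 IMPLIES 0) -> 1
  row 6 [00110]: (0 IMPLIES 0) -> 1
  row 7 [00111]: (0 IMPLIES 0) -> 1
  row 8 [01000]: (1 IMPLIES 1) -> 1
  row 9 [01001]: (1 IMPLIES 1) -> 1
  row 10 [01010]: (1 IMPLIES 1) -> 1
  row 11 [01011]: (1 IMPLIES 1) -> 1
  row 12 [01100]: (1 IMPLIES 1) -> 1
  row 13 [01101]: (1 IMPLIES 1) -> 1
  row 14 [01110]: (1 IMPLIES 1) -> 1
  row 15 [01111]: (1 IMPLIES 1) -> 1
  row 16 [10000]: (0 IMPLIES 0) -> 1
  row 17 [10001]: (0 IMPLIES 0) -> 1
  row 18 [10010]: (0 IMPLIES 0) -> 1
  row 19 [10011]: (0 IMPLIES 0) -> 1
  row 20 [10100]: (0 IMPLIES 0) -> 1
  row 21 [10101]: (0 IMPLIES 0) -> 1
  row 22 [10110]: (0 IMPLIES 0) -> 1
  row 23 [10111]: (0 IMPLIES 0) -> 1
  row 24 [11000]: (1 IMPLIES 1) -> 1
  row 25 [11001]: (1 IMPLIES 1) -> 1
  row 26 [11010]: (1 IMPLIES 1) -> 1
  row 27 [11011]: (1 IMPLIES 1) -> 1
  row 28 [11100]: (1 IMPLIES 1) -> 1
  row 29 [11101]: (1 IMPLIES 1) -> 1
  row 30 [11110]: (1 IMPLIES 1) -> 1
  row 31 [11111]: (1 IMPLIES 1) -> 1
Full result column, 8 rows per line (x1,x2 fixed per line; x3,x4,x5 runs 000..111 left to right):
  rows 0-7 [x1,x2=00]: 11111111  (ones: 8)
  rows 8-15 [x1,x2=01]: 11111111  (ones: 8)
  rows 16-23 [x1,x2=10]: 11111111  (ones: 8)
  rows 24-31 [x1,x2=11]: 11111111  (ones: 8)
Count of 1-rows = 8+8+8+8 = 32

32


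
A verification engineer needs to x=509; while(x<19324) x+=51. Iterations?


Step 1: x goes from 509 toward 19324 by 51; the body runs while x<19324, so iterations = ceil((bound-start)/step)
Step 2: Distance=18815
Step 3: ceil(18815/51)=369

369


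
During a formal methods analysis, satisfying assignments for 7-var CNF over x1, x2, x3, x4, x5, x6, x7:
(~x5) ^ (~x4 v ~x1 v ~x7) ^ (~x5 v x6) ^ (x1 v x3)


CNF with 4 clauses over 7 vars (128 assignments).
An assignment satisfies CNF iff every clause has >=1 true literal.
Check each row (bits = x1,x2,x3,x4,x5,x6,x7; clause T/F shown):
  row 0 [0000000]: clauses=TTTF -> 0
  row 1 [0000001]: clauses=TTTF -> 0
  row 2 [0000010]: clauses=TTTF -> 0
  row 3 [0000011]: clauses=TTTF -> 0
  row 4 [0000100]: clauses=FTFF -> 0
  (every remaining row is evaluated the same way; all 128 results are listed next)
Full result column, 8 rows per line (x1,x2,x3,x4 fixed per line; x5,x6,x7 runs 000..111 left to right):
  rows 0-7 [x1,x2,x3,x4=0000]: 00000000  (ones: 0)
  rows 8-15 [x1,x2,x3,x4=0001]: 00000000  (ones: 0)
  rows 16-23 [x1,x2,x3,x4=0010]: 11110000  (ones: 4)
  rows 24-31 [x1,x2,x3,x4=0011]: 11110000  (ones: 4)
  rows 32-39 [x1,x2,x3,x4=0100]: 00000000  (ones: 0)
  rows 40-47 [x1,x2,x3,x4=0101]: 00000000  (ones: 0)
  rows 48-55 [x1,x2,x3,x4=0110]: 11110000  (ones: 4)
  rows 56-63 [x1,x2,x3,x4=0111]: 11110000  (ones: 4)
  rows 64-71 [x1,x2,x3,x4=1000]: 11110000  (ones: 4)
  rows 72-79 [x1,x2,x3,x4=1001]: 10100000  (ones: 2)
  rows 80-87 [x1,x2,x3,x4=1010]: 11110000  (ones: 4)
  rows 88-95 [x1,x2,x3,x4=1011]: 10100000  (ones: 2)
  rows 96-103 [x1,x2,x3,x4=1100]: 11110000  (ones: 4)
  rows 104-111 [x1,x2,x3,x4=1101]: 10100000  (ones: 2)
  rows 112-119 [x1,x2,x3,x4=1110]: 11110000  (ones: 4)
  rows 120-127 [x1,x2,x3,x4=1111]: 10100000  (ones: 2)
Satisfying assignments = 0+0+4+4+0+0+4+4+4+2+4+2+4+2+4+2 = 40

40


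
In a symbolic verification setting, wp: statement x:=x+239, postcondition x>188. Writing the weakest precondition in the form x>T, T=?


Formula: wp(x:=E, P) = P[E/x] (substitute E for x in postcondition)
Step 1: Postcondition: x>188
Step 2: Substitute x+239 for x: x+239>188
Step 3: Solve for x: x > 188-239 = -51

-51


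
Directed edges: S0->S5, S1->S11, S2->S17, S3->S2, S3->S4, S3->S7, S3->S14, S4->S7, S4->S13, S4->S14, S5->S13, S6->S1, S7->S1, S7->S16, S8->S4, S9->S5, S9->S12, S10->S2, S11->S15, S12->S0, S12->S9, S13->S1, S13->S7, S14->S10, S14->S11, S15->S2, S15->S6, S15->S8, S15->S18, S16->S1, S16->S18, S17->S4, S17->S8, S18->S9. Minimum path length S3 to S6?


BFS layer-by-layer from S3:
  dist 0: {S3}
  dist 1: {S2, S4, S7, S14}
  dist 2: {S1, S10, S11, S13, S16, S17}
  dist 3: {S8, S15, S18}
  dist 4: {S6, S9}
  -> S6 reached at distance 4
Shortest path length = 4

4


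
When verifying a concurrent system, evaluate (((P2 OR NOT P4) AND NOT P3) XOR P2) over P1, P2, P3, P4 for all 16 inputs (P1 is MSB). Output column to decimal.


Formula: (((P2 OR NOT P4) AND NOT P3) XOR P2) over P1, P2, P3, P4 (16 rows)
Evaluate each row (bits = P1,P2,P3,P4, MSB first):
  row 0 [0000]: (((0 OR NOT 0) AND NOT 0) XOR 0) -> 1
  row 1 [0001]: (((0 OR NOT 1) AND NOT 0) XOR 0) -> 0
  row 2 [0010]: (((0 OR NOT 0) AND NOT 1) XOR 0) -> 0
  row 3 [0011]: (((0 OR NOT 1) AND NOT 1) XOR 0) -> 0
  row 4 [0100]: (((1 OR NOT 0) AND NOT 0) XOR 1) -> 0
  row 5 [0101]: (((1 OR NOT 1) AND NOT 0) XOR 1) -> 0
  row 6 [0110]: (((1 OR NOT 0) AND NOT 1) XOR 1) -> 1
  row 7 [0111]: (((1 OR NOT 1) AND NOT 1) XOR 1) -> 1
  row 8 [1000]: (((0 OR NOT 0) AND NOT 0) XOR 0) -> 1
  row 9 [1001]: (((0 OR NOT 1) AND NOT 0) XOR 0) -> 0
  row 10 [1010]: (((0 OR NOT 0) AND NOT 1) XOR 0) -> 0
  row 11 [1011]: (((0 OR NOT 1) AND NOT 1) XOR 0) -> 0
  row 12 [1100]: (((1 OR NOT 0) AND NOT 0) XOR 1) -> 0
  row 13 [1101]: (((1 OR NOT 1) AND NOT 0) XOR 1) -> 0
  row 14 [1110]: (((1 OR NOT 0) AND NOT 1) XOR 1) -> 1
  row 15 [1111]: (((1 OR NOT 1) AND NOT 1) XOR 1) -> 1
Full result column, 4 rows per line (P1,P2 fixed per line; P3,P4 runs 00..11 left to right):
  rows 0-3 [P1,P2=00]: 1000  = hex 8
  rows 4-7 [P1,P2=01]: 0011  = hex 3
  rows 8-11 [P1,P2=10]: 1000  = hex 8
  rows 12-15 [P1,P2=11]: 0011  = hex 3
Output column (row 0 .. row 15) = 1000001110000011
Output column grouped in 4s = 1000 0011 1000 0011 = 0x8383
Convert to decimal digit by digit (value = value*16 + digit):
  8 -> 8
  8*16 + 3 = 131
  131*16 + 8 = 2104
  2104*16 + 3 = 33667
Decimal = 33667

33667


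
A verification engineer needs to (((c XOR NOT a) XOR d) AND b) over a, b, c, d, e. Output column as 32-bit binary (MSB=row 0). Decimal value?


Formula: (((c XOR NOT a) XOR d) AND b) over a, b, c, d, e (32 rows)
Evaluate each row (bits = a,b,c,d,e, MSB first):
  row 0 [00000]: (((0 XOR NOT 0) XOR 0) AND 0) -> 0
  row 1 [00001]: (((0 XOR NOT 0) XOR 0) AND 0) -> 0
  row 2 [00010]: (((0 XOR NOT 0) XOR 1) AND 0) -> 0
  row 3 [00011]: (((0 XOR NOT 0) XOR 1) AND 0) -> 0
  row 4 [00100]: (((1 XOR NOT 0) XOR 0) AND 0) -> 0
  row 5 [00101]: (((1 XOR NOT 0) XOR 0) AND 0) -> 0
  row 6 [00110]: (((1 XOR NOT 0) XOR 1) AND 0) -> 0
  row 7 [00111]: (((1 XOR NOT 0) XOR 1) AND 0) -> 0
  row 8 [01000]: (((0 XOR NOT 0) XOR 0) AND 1) -> 1
  row 9 [01001]: (((0 XOR NOT 0) XOR 0) AND 1) -> 1
  row 10 [01010]: (((0 XOR NOT 0) XOR 1) AND 1) -> 0
  row 11 [01011]: (((0 XOR NOT 0) XOR 1) AND 1) -> 0
  row 12 [01100]: (((1 XOR NOT 0) XOR 0) AND 1) -> 0
  row 13 [01101]: (((1 XOR NOT 0) XOR 0) AND 1) -> 0
  row 14 [01110]: (((1 XOR NOT 0) XOR 1) AND 1) -> 1
  row 15 [01111]: (((1 XOR NOT 0) XOR 1) AND 1) -> 1
  row 16 [10000]: (((0 XOR NOT 1) XOR 0) AND 0) -> 0
  row 17 [10001]: (((0 XOR NOT 1) XOR 0) AND 0) -> 0
  row 18 [10010]: (((0 XOR NOT 1) XOR 1) AND 0) -> 0
  row 19 [10011]: (((0 XOR NOT 1) XOR 1) AND 0) -> 0
  row 20 [10100]: (((1 XOR NOT 1) XOR 0) AND 0) -> 0
  row 21 [10101]: (((1 XOR NOT 1) XOR 0) AND 0) -> 0
  row 22 [10110]: (((1 XOR NOT 1) XOR 1) AND 0) -> 0
  row 23 [10111]: (((1 XOR NOT 1) XOR 1) AND 0) -> 0
  row 24 [11000]: (((0 XOR NOT 1) XOR 0) AND 1) -> 0
  row 25 [11001]: (((0 XOR NOT 1) XOR 0) AND 1) -> 0
  row 26 [11010]: (((0 XOR NOT 1) XOR 1) AND 1) -> 1
  row 27 [11011]: (((0 XOR NOT 1) XOR 1) AND 1) -> 1
  row 28 [11100]: (((1 XOR NOT 1) XOR 0) AND 1) -> 1
  row 29 [11101]: (((1 XOR NOT 1) XOR 0) AND 1) -> 1
  row 30 [11110]: (((1 XOR NOT 1) XOR 1) AND 1) -> 0
  row 31 [11111]: (((1 XOR NOT 1) XOR 1) AND 1) -> 0
Full result column, 4 rows per line (a,b,c fixed per line; d,e runs 00..11 left to right):
  rows 0-3 [a,b,c=000]: 0000  = hex 0
  rows 4-7 [a,b,c=001]: 0000  = hex 0
  rows 8-11 [a,b,c=010]: 1100  = hex C
  rows 12-15 [a,b,c=011]: 0011  = hex 3
  rows 16-19 [a,b,c=100]: 0000  = hex 0
  rows 20-23 [a,b,c=101]: 0000  = hex 0
  rows 24-27 [a,b,c=110]: 0011  = hex 3
  rows 28-31 [a,b,c=111]: 1100  = hex C
Output column (row 0 .. row 31) = 00000000110000110000000000111100
Output column grouped in 4s = 0000 0000 1100 0011 0000 0000 0011 1100 = 0x00C3003C
Convert to decimal digit by digit (value = value*16 + digit):
  0 -> 0
  0*16 + 0 = 0
  0*16 + 12 (C) = 12
  12*16 + 3 = 195
  195*16 + 0 = 3120
  3120*16 + 0 = 49920
  49920*16 + 3 = 798723
  798723*16 + 12 (C) = 12779580
Decimal = 12779580

12779580


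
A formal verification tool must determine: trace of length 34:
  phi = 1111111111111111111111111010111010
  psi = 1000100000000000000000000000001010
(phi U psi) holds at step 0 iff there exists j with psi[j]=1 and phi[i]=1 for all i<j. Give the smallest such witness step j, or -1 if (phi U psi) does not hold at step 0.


(phi U psi) at 0: need smallest j with psi[j]=1 and phi[i]=1 for all i in [0,j).
Scan from step 0:
  step 0: psi=1 and phi held for [0,0) -> witness found
Witness step = 0

0


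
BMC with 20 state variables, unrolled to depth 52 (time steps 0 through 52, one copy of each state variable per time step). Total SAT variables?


BMC unrolls to depth k, creating one copy of each state var for steps 0..k.
Step count = 52 + 1 = 53 (steps 0 through 52)
Vars per step = 20
Total = 20 * 53 = 1060

1060


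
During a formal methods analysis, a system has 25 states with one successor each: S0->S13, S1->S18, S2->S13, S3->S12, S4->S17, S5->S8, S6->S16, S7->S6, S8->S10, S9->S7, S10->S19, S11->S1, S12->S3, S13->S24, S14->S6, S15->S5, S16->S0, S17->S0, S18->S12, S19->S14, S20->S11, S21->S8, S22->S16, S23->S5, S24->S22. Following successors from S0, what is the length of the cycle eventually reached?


Trace from S0 until a state repeats:
  S0 -> S13 -> S24 -> S22 -> S16 -> S0
S0 first seen at step 0, revisited at step 5.
Cycle length = 5 - 0 = 5

5


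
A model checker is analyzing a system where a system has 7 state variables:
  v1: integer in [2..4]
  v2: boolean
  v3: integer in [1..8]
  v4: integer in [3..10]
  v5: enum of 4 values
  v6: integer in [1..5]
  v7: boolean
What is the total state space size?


State space = product of domain sizes of all variables.
Domain sizes:
  v1 (integer in [2..4]): 3
  v2 (boolean): 2
  v3 (integer in [1..8]): 8
  v4 (integer in [3..10]): 8
  v5 (enum of 4 values): 4
  v6 (integer in [1..5]): 5
  v7 (boolean): 2
Product = 3 * 2 * 8 * 8 * 4 * 5 * 2 = 15360

15360


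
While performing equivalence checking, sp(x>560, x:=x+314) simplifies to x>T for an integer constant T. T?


Formula: sp(P, x:=E) = exists old_x. (x = E[old_x/x]) AND P[old_x/x] (old_x is the value of x before the assignment; eliminate old_x by solving x = E[old_x/x] for old_x)
Step 1: Precondition P: x>560, i.e. old_x > 560
Step 2: Assignment gives x = old_x + 314, so old_x = x - 314
Step 3: Substitute into P: x - 314 > 560
Step 4: Simplify: x > 560+314 = 874

874


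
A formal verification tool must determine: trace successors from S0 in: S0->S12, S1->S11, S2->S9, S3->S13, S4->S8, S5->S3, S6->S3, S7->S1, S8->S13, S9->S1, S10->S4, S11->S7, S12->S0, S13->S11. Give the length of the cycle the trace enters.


Trace from S0 until a state repeats:
  S0 -> S12 -> S0
S0 first seen at step 0, revisited at step 2.
Cycle length = 2 - 0 = 2

2


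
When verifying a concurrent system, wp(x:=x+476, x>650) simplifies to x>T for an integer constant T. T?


Formula: wp(x:=E, P) = P[E/x] (substitute E for x in postcondition)
Step 1: Postcondition: x>650
Step 2: Substitute x+476 for x: x+476>650
Step 3: Solve for x: x > 650-476 = 174

174


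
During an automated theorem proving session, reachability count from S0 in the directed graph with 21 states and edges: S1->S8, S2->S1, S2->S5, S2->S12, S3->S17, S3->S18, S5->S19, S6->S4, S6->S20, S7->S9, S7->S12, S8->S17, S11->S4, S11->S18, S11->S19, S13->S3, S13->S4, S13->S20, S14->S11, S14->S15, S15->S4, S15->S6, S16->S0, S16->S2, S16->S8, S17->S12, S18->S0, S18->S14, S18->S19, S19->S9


BFS from S0:
  layer 0: {S0}
Reachable set: {S0}
Count = 1

1


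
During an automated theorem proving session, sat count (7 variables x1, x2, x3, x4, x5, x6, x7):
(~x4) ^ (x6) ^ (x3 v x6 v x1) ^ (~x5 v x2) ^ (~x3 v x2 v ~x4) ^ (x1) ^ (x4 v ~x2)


CNF with 7 clauses over 7 vars (128 assignments).
An assignment satisfies CNF iff every clause has >=1 true literal.
Check each row (bits = x1,x2,x3,x4,x5,x6,x7; clause T/F shown):
  row 0 [0000000]: clauses=TFFTTFT -> 0
  row 1 [0000001]: clauses=TFFTTFT -> 0
  row 2 [0000010]: clauses=TTTTTFT -> 0
  row 3 [0000011]: clauses=TTTTTFT -> 0
  row 4 [0000100]: clauses=TFFFTFT -> 0
  (every remaining row is evaluated the same way; all 128 results are listed next)
Full result column, 8 rows per line (x1,x2,x3,x4 fixed per line; x5,x6,x7 runs 000..111 left to right):
  rows 0-7 [x1,x2,x3,x4=0000]: 00000000  (ones: 0)
  rows 8-15 [x1,x2,x3,x4=0001]: 00000000  (ones: 0)
  rows 16-23 [x1,x2,x3,x4=0010]: 00000000  (ones: 0)
  rows 24-31 [x1,x2,x3,x4=0011]: 00000000  (ones: 0)
  rows 32-39 [x1,x2,x3,x4=0100]: 00000000  (ones: 0)
  rows 40-47 [x1,x2,x3,x4=0101]: 00000000  (ones: 0)
  rows 48-55 [x1,x2,x3,x4=0110]: 00000000  (ones: 0)
  rows 56-63 [x1,x2,x3,x4=0111]: 00000000  (ones: 0)
  rows 64-71 [x1,x2,x3,x4=1000]: 00110000  (ones: 2)
  rows 72-79 [x1,x2,x3,x4=1001]: 00000000  (ones: 0)
  rows 80-87 [x1,x2,x3,x4=1010]: 00110000  (ones: 2)
  rows 88-95 [x1,x2,x3,x4=1011]: 00000000  (ones: 0)
  rows 96-103 [x1,x2,x3,x4=1100]: 00000000  (ones: 0)
  rows 104-111 [x1,x2,x3,x4=1101]: 00000000  (ones: 0)
  rows 112-119 [x1,x2,x3,x4=1110]: 00000000  (ones: 0)
  rows 120-127 [x1,x2,x3,x4=1111]: 00000000  (ones: 0)
Satisfying assignments = 0+0+0+0+0+0+0+0+2+0+2+0+0+0+0+0 = 4

4


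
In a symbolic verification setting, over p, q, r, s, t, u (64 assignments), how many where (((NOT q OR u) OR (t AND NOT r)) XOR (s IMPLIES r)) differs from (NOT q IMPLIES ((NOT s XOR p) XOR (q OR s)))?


F1 = (((NOT q OR u) OR (t AND NOT r)) XOR (s IMPLIES r))
F2 = (NOT q IMPLIES ((NOT s XOR p) XOR (q OR s)))
Evaluate both on each of 64 rows (bits = p,q,r,s,t,u):
  row 0 [000000]: F1=0 F2=1 (differ) -> 1
  row 1 [000001]: F1=0 F2=1 (differ) -> 1
  row 2 [000010]: F1=0 F2=1 (differ) -> 1
  row 3 [000011]: F1=0 F2=1 (differ) -> 1
  row 4 [000100]: F1=1 F2=1 -> 0
  (every remaining row is evaluated the same way; all 64 results are listed next)
Full result column, 8 rows per line (p,q,r fixed per line; s,t,u runs 000..111 left to right):
  rows 0-7 [p,q,r=000]: 11110000  (ones: 4)
  rows 8-15 [p,q,r=001]: 11111111  (ones: 8)
  rows 16-23 [p,q,r=010]: 01111000  (ones: 4)
  rows 24-31 [p,q,r=011]: 01010101  (ones: 4)
  rows 32-39 [p,q,r=100]: 00001111  (ones: 4)
  rows 40-47 [p,q,r=101]: 00000000  (ones: 0)
  rows 48-55 [p,q,r=110]: 01111000  (ones: 4)
  rows 56-63 [p,q,r=111]: 01010101  (ones: 4)
Disagreements = 4+8+4+4+4+0+4+4 = 32

32


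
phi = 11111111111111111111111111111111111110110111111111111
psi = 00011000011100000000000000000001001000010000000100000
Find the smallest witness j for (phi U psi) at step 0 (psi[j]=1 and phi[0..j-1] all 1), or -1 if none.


(phi U psi) at 0: need smallest j with psi[j]=1 and phi[i]=1 for all i in [0,j).
Scan from step 0:
  step 0: phi=1, psi=0 -> continue
  step 1: phi=1, psi=0 -> continue
  step 2: phi=1, psi=0 -> continue
  step 3: psi=1 and phi held for [0,3) -> witness found
Witness step = 3

3


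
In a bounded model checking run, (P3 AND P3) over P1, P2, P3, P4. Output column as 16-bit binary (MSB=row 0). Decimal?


Formula: (P3 AND P3) over P1, P2, P3, P4 (16 rows)
Evaluate each row (bits = P1,P2,P3,P4, MSB first):
  row 0 [0000]: (0 AND 0) -> 0
  row 1 [0001]: (0 AND 0) -> 0
  row 2 [0010]: (1 AND 1) -> 1
  row 3 [0011]: (1 AND 1) -> 1
  row 4 [0100]: (0 AND 0) -> 0
  row 5 [0101]: (0 AND 0) -> 0
  row 6 [0110]: (1 AND 1) -> 1
  row 7 [0111]: (1 AND 1) -> 1
  row 8 [1000]: (0 AND 0) -> 0
  row 9 [1001]: (0 AND 0) -> 0
  row 10 [1010]: (1 AND 1) -> 1
  row 11 [1011]: (1 AND 1) -> 1
  row 12 [1100]: (0 AND 0) -> 0
  row 13 [1101]: (0 AND 0) -> 0
  row 14 [1110]: (1 AND 1) -> 1
  row 15 [1111]: (1 AND 1) -> 1
Full result column, 4 rows per line (P1,P2 fixed per line; P3,P4 runs 00..11 left to right):
  rows 0-3 [P1,P2=00]: 0011  = hex 3
  rows 4-7 [P1,P2=01]: 0011  = hex 3
  rows 8-11 [P1,P2=10]: 0011  = hex 3
  rows 12-15 [P1,P2=11]: 0011  = hex 3
Output column (row 0 .. row 15) = 0011001100110011
Output column grouped in 4s = 0011 0011 0011 0011 = 0x3333
Convert to decimal digit by digit (value = value*16 + digit):
  3 -> 3
  3*16 + 3 = 51
  51*16 + 3 = 819
  819*16 + 3 = 13107
Decimal = 13107

13107


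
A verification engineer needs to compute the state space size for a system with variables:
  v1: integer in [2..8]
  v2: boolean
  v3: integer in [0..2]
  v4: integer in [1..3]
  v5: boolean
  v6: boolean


State space = product of domain sizes of all variables.
Domain sizes:
  v1 (integer in [2..8]): 7
  v2 (boolean): 2
  v3 (integer in [0..2]): 3
  v4 (integer in [1..3]): 3
  v5 (boolean): 2
  v6 (boolean): 2
Product = 7 * 2 * 3 * 3 * 2 * 2 = 504

504


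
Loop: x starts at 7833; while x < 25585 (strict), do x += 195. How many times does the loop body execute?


Step 1: x goes from 7833 toward 25585 by 195; the body runs while x<25585, so iterations = ceil((bound-start)/step)
Step 2: Distance=17752
Step 3: ceil(17752/195)=92

92


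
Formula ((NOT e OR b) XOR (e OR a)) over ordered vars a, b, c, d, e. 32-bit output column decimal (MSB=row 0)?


Formula: ((NOT e OR b) XOR (e OR a)) over a, b, c, d, e (32 rows)
Evaluate each row (bits = a,b,c,d,e, MSB first):
  row 0 [00000]: ((NOT 0 OR 0) XOR (0 OR 0)) -> 1
  row 1 [00001]: ((NOT 1 OR 0) XOR (1 OR 0)) -> 1
  row 2 [00010]: ((NOT 0 OR 0) XOR (0 OR 0)) -> 1
  row 3 [00011]: ((NOT 1 OR 0) XOR (1 OR 0)) -> 1
  row 4 [00100]: ((NOT 0 OR 0) XOR (0 OR 0)) -> 1
  row 5 [00101]: ((NOT 1 OR 0) XOR (1 OR 0)) -> 1
  row 6 [00110]: ((NOT 0 OR 0) XOR (0 OR 0)) -> 1
  row 7 [00111]: ((NOT 1 OR 0) XOR (1 OR 0)) -> 1
  row 8 [01000]: ((NOT 0 OR 1) XOR (0 OR 0)) -> 1
  row 9 [01001]: ((NOT 1 OR 1) XOR (1 OR 0)) -> 0
  row 10 [01010]: ((NOT 0 OR 1) XOR (0 OR 0)) -> 1
  row 11 [01011]: ((NOT 1 OR 1) XOR (1 OR 0)) -> 0
  row 12 [01100]: ((NOT 0 OR 1) XOR (0 OR 0)) -> 1
  row 13 [01101]: ((NOT 1 OR 1) XOR (1 OR 0)) -> 0
  row 14 [01110]: ((NOT 0 OR 1) XOR (0 OR 0)) -> 1
  row 15 [01111]: ((NOT 1 OR 1) XOR (1 OR 0)) -> 0
  row 16 [10000]: ((NOT 0 OR 0) XOR (0 OR 1)) -> 0
  row 17 [10001]: ((NOT 1 OR 0) XOR (1 OR 1)) -> 1
  row 18 [10010]: ((NOT 0 OR 0) XOR (0 OR 1)) -> 0
  row 19 [10011]: ((NOT 1 OR 0) XOR (1 OR 1)) -> 1
  row 20 [10100]: ((NOT 0 OR 0) XOR (0 OR 1)) -> 0
  row 21 [10101]: ((NOT 1 OR 0) XOR (1 OR 1)) -> 1
  row 22 [10110]: ((NOT 0 OR 0) XOR (0 OR 1)) -> 0
  row 23 [10111]: ((NOT 1 OR 0) XOR (1 OR 1)) -> 1
  row 24 [11000]: ((NOT 0 OR 1) XOR (0 OR 1)) -> 0
  row 25 [11001]: ((NOT 1 OR 1) XOR (1 OR 1)) -> 0
  row 26 [11010]: ((NOT 0 OR 1) XOR (0 OR 1)) -> 0
  row 27 [11011]: ((NOT 1 OR 1) XOR (1 OR 1)) -> 0
  row 28 [11100]: ((NOT 0 OR 1) XOR (0 OR 1)) -> 0
  row 29 [11101]: ((NOT 1 OR 1) XOR (1 OR 1)) -> 0
  row 30 [11110]: ((NOT 0 OR 1) XOR (0 OR 1)) -> 0
  row 31 [11111]: ((NOT 1 OR 1) XOR (1 OR 1)) -> 0
Full result column, 4 rows per line (a,b,c fixed per line; d,e runs 00..11 left to right):
  rows 0-3 [a,b,c=000]: 1111  = hex F
  rows 4-7 [a,b,c=001]: 1111  = hex F
  rows 8-11 [a,b,c=010]: 1010  = hex A
  rows 12-15 [a,b,c=011]: 1010  = hex A
  rows 16-19 [a,b,c=100]: 0101  = hex 5
  rows 20-23 [a,b,c=101]: 0101  = hex 5
  rows 24-27 [a,b,c=110]: 0000  = hex 0
  rows 28-31 [a,b,c=111]: 0000  = hex 0
Output column (row 0 .. row 31) = 11111111101010100101010100000000
Output column grouped in 4s = 1111 1111 1010 1010 0101 0101 0000 0000 = 0xFFAA5500
Convert to decimal digit by digit (value = value*16 + digit):
  F -> 15
  15*16 + 15 (F) = 255
  255*16 + 10 (A) = 4090
  4090*16 + 10 (A) = 65450
  65450*16 + 5 = 1047205
  1047205*16 + 5 = 16755285
  16755285*16 + 0 = 268084560
  268084560*16 + 0 = 4289352960
Decimal = 4289352960

4289352960


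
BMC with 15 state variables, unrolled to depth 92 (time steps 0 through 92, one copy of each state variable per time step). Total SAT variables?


BMC unrolls to depth k, creating one copy of each state var for steps 0..k.
Step count = 92 + 1 = 93 (steps 0 through 92)
Vars per step = 15
Total = 15 * 93 = 1395

1395


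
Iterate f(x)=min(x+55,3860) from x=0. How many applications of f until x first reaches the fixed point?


Step 1: x=0, cap=3860, increment=55
Step 2: x grows by 55 each step until capped at 3860; fixed point is x=3860
Step 3: iterations = ceil(3860/55) = 71

71


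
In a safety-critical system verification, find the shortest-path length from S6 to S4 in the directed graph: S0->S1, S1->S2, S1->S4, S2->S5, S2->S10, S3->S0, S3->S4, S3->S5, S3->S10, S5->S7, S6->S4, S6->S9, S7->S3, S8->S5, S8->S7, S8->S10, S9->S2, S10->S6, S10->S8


BFS layer-by-layer from S6:
  dist 0: {S6}
  dist 1: {S4, S9}
  -> S4 reached at distance 1
Shortest path length = 1

1


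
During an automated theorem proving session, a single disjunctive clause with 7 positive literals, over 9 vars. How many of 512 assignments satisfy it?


Step 1: Total=2^9=512
Step 2: Unsat when all 7 false: 2^2=4
Step 3: Sat=512-4=508

508


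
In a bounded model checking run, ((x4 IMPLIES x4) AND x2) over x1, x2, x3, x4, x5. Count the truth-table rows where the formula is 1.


Formula: ((x4 IMPLIES x4) AND x2) over 5 vars (32 rows)
Evaluate each row (x1, x2, x3, x4, x5 as bits, MSB first):
  row 0 [00000]: ((0 IMPLIES 0) AND 0) -> 0
  row 1 [00001]: ((0 IMPLIES 0) AND 0) -> 0
  row 2 [00010]: ((1 IMPLIES 1) AND 0) -> 0
  row 3 [00011]: ((1 IMPLIES 1) AND 0) -> 0
  row 4 [00100]: ((0 IMPLIES 0) AND 0) -> 0
  row 5 [00101]: ((0 IMPLIES 0) AND 0) -> 0
  row 6 [00110]: ((1 IMPLIES 1) AND 0) -> 0
  row 7 [00111]: ((1 IMPLIES 1) AND 0) -> 0
  row 8 [01000]: ((0 IMPLIES 0) AND 1) -> 1
  row 9 [01001]: ((0 IMPLIES 0) AND 1) -> 1
  row 10 [01010]: ((1 IMPLIES 1) AND 1) -> 1
  row 11 [01011]: ((1 IMPLIES 1) AND 1) -> 1
  row 12 [01100]: ((0 IMPLIES 0) AND 1) -> 1
  row 13 [01101]: ((0 IMPLIES 0) AND 1) -> 1
  row 14 [01110]: ((1 IMPLIES 1) AND 1) -> 1
  row 15 [01111]: ((1 IMPLIES 1) AND 1) -> 1
  row 16 [10000]: ((0 IMPLIES 0) AND 0) -> 0
  row 17 [10001]: ((0 IMPLIES 0) AND 0) -> 0
  row 18 [10010]: ((1 IMPLIES 1) AND 0) -> 0
  row 19 [10011]: ((1 IMPLIES 1) AND 0) -> 0
  row 20 [10100]: ((0 IMPLIES 0) AND 0) -> 0
  row 21 [10101]: ((0 IMPLIES 0) AND 0) -> 0
  row 22 [10110]: ((1 IMPLIES 1) AND 0) -> 0
  row 23 [10111]: ((1 IMPLIES 1) AND 0) -> 0
  row 24 [11000]: ((0 IMPLIES 0) AND 1) -> 1
  row 25 [11001]: ((0 IMPLIES 0) AND 1) -> 1
  row 26 [11010]: ((1 IMPLIES 1) AND 1) -> 1
  row 27 [11011]: ((1 IMPLIES 1) AND 1) -> 1
  row 28 [11100]: ((0 IMPLIES 0) AND 1) -> 1
  row 29 [11101]: ((0 IMPLIES 0) AND 1) -> 1
  row 30 [11110]: ((1 IMPLIES 1) AND 1) -> 1
  row 31 [11111]: ((1 IMPLIES 1) AND 1) -> 1
Full result column, 8 rows per line (x1,x2 fixed per line; x3,x4,x5 runs 000..111 left to right):
  rows 0-7 [x1,x2=00]: 00000000  (ones: 0)
  rows 8-15 [x1,x2=01]: 11111111  (ones: 8)
  rows 16-23 [x1,x2=10]: 00000000  (ones: 0)
  rows 24-31 [x1,x2=11]: 11111111  (ones: 8)
Count of 1-rows = 0+8+0+8 = 16

16


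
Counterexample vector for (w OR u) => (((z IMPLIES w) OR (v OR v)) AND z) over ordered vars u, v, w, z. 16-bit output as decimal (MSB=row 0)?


F1 = (w OR u)
F2 = (((z IMPLIES w) OR (v OR v)) AND z)
Counterexample to F1=>F2 is where F1=1 and F2=0.
Evaluate each row (bits = u,v,w,z, MSB first):
  row 0 [0000]: F1=0 F2=0 -> F1&~F2 -> 0
  row 1 [0001]: F1=0 F2=0 -> F1&~F2 -> 0
  row 2 [0010]: F1=1 F2=0 -> F1&~F2 -> 1
  row 3 [0011]: F1=1 F2=1 -> F1&~F2 -> 0
  row 4 [0100]: F1=0 F2=0 -> F1&~F2 -> 0
  row 5 [0101]: F1=0 F2=1 -> F1&~F2 -> 0
  row 6 [0110]: F1=1 F2=0 -> F1&~F2 -> 1
  row 7 [0111]: F1=1 F2=1 -> F1&~F2 -> 0
  row 8 [1000]: F1=1 F2=0 -> F1&~F2 -> 1
  row 9 [1001]: F1=1 F2=0 -> F1&~F2 -> 1
  row 10 [1010]: F1=1 F2=0 -> F1&~F2 -> 1
  row 11 [1011]: F1=1 F2=1 -> F1&~F2 -> 0
  row 12 [1100]: F1=1 F2=0 -> F1&~F2 -> 1
  row 13 [1101]: F1=1 F2=1 -> F1&~F2 -> 0
  row 14 [1110]: F1=1 F2=0 -> F1&~F2 -> 1
  row 15 [1111]: F1=1 F2=1 -> F1&~F2 -> 0
Full result column, 4 rows per line (u,v fixed per line; w,z runs 00..11 left to right):
  rows 0-3 [u,v=00]: 0010  = hex 2
  rows 4-7 [u,v=01]: 0010  = hex 2
  rows 8-11 [u,v=10]: 1110  = hex E
  rows 12-15 [u,v=11]: 1010  = hex A
Counterexample vector (row 0 .. row 15) = 0010001011101010
Output column grouped in 4s = 0010 0010 1110 1010 = 0x22EA
Convert to decimal digit by digit (value = value*16 + digit):
  2 -> 2
  2*16 + 2 = 34
  34*16 + 14 (E) = 558
  558*16 + 10 (A) = 8938
Decimal = 8938

8938


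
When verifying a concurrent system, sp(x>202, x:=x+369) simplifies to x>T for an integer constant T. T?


Formula: sp(P, x:=E) = exists old_x. (x = E[old_x/x]) AND P[old_x/x] (old_x is the value of x before the assignment; eliminate old_x by solving x = E[old_x/x] for old_x)
Step 1: Precondition P: x>202, i.e. old_x > 202
Step 2: Assignment gives x = old_x + 369, so old_x = x - 369
Step 3: Substitute into P: x - 369 > 202
Step 4: Simplify: x > 202+369 = 571

571


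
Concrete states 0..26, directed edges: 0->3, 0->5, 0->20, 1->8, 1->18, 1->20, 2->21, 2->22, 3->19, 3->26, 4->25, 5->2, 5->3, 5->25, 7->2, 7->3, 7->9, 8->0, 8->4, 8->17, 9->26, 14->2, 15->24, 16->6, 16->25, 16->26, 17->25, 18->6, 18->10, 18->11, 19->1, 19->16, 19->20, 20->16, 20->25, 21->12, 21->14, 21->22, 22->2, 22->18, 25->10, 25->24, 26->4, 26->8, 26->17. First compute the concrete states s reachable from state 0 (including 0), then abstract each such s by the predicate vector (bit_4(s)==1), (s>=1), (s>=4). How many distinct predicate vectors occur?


BFS from 0:
Concrete reachable: {0, 1, 2, 3, 4, 5, 6, 8, 10, 11, 12, 14, 16, 17, 18, 19, 20, 21, 22, 24, 25, 26}
Abstract via predicates (bit_4(s)==1), (s>=1), (s>=4):
  (0,0,0) <- {0}
  (0,1,0) <- {1, 2, 3}
  (0,1,1) <- {4, 5, 6, 8, 10, 11, 12, 14}
  (1,1,1) <- {16, 17, 18, 19, 20, 21, 22, 24, 25, 26}
Distinct abstract states = 4

4


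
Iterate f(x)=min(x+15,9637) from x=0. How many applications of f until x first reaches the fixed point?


Step 1: x=0, cap=9637, increment=15
Step 2: x grows by 15 each step until capped at 9637; fixed point is x=9637
Step 3: iterations = ceil(9637/15) = 643

643


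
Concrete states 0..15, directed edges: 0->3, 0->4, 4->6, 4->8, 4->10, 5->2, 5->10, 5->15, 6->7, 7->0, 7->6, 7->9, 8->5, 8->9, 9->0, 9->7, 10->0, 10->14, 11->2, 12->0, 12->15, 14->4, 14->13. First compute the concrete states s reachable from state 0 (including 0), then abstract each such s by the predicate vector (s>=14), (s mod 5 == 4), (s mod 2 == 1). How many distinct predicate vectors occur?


BFS from 0:
Concrete reachable: {0, 2, 3, 4, 5, 6, 7, 8, 9, 10, 13, 14, 15}
Abstract via predicates (s>=14), (s mod 5 == 4), (s mod 2 == 1):
  (0,0,0) <- {0, 2, 6, 8, 10}
  (0,0,1) <- {3, 5, 7, 13}
  (0,1,0) <- {4}
  (0,1,1) <- {9}
  (1,0,1) <- {15}
  (1,1,0) <- {14}
Distinct abstract states = 6

6


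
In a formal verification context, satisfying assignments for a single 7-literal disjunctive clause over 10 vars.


Step 1: Total=2^10=1024
Step 2: Unsat when all 7 false: 2^3=8
Step 3: Sat=1024-8=1016

1016


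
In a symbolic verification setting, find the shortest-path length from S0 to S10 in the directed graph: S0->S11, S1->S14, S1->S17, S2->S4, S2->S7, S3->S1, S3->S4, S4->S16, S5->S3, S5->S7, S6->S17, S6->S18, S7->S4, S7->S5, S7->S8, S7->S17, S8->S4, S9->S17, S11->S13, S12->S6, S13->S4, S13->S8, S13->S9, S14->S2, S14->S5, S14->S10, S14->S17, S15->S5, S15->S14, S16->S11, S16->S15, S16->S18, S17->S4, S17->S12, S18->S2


BFS layer-by-layer from S0:
  dist 0: {S0}
  dist 1: {S11}
  dist 2: {S13}
  dist 3: {S4, S8, S9}
  dist 4: {S16, S17}
  dist 5: {S12, S15, S18}
  dist 6: {S2, S5, S6, S14}
  dist 7: {S3, S7, S10}
  -> S10 reached at distance 7
Shortest path length = 7

7


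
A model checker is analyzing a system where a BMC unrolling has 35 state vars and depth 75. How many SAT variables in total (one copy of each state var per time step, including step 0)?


BMC unrolls to depth k, creating one copy of each state var for steps 0..k.
Step count = 75 + 1 = 76 (steps 0 through 75)
Vars per step = 35
Total = 35 * 76 = 2660

2660


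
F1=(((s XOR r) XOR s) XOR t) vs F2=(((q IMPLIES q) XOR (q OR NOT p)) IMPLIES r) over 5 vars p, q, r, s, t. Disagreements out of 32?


F1 = (((s XOR r) XOR s) XOR t)
F2 = (((q IMPLIES q) XOR (q OR NOT p)) IMPLIES r)
Evaluate both on each of 32 rows (bits = p,q,r,s,t):
  row 0 [00000]: F1=0 F2=1 (differ) -> 1
  row 1 [00001]: F1=1 F2=1 -> 0
  row 2 [00010]: F1=0 F2=1 (differ) -> 1
  row 3 [00011]: F1=1 F2=1 -> 0
  row 4 [00100]: F1=1 F2=1 -> 0
  row 5 [00101]: F1=0 F2=1 (differ) -> 1
  row 6 [00110]: F1=1 F2=1 -> 0
  row 7 [00111]: F1=0 F2=1 (differ) -> 1
  row 8 [01000]: F1=0 F2=1 (differ) -> 1
  row 9 [01001]: F1=1 F2=1 -> 0
  row 10 [01010]: F1=0 F2=1 (differ) -> 1
  row 11 [01011]: F1=1 F2=1 -> 0
  row 12 [01100]: F1=1 F2=1 -> 0
  row 13 [01101]: F1=0 F2=1 (differ) -> 1
  row 14 [01110]: F1=1 F2=1 -> 0
  row 15 [01111]: F1=0 F2=1 (differ) -> 1
  row 16 [10000]: F1=0 F2=0 -> 0
  row 17 [10001]: F1=1 F2=0 (differ) -> 1
  row 18 [10010]: F1=0 F2=0 -> 0
  row 19 [10011]: F1=1 F2=0 (differ) -> 1
  row 20 [10100]: F1=1 F2=1 -> 0
  row 21 [10101]: F1=0 F2=1 (differ) -> 1
  row 22 [10110]: F1=1 F2=1 -> 0
  row 23 [10111]: F1=0 F2=1 (differ) -> 1
  row 24 [11000]: F1=0 F2=1 (differ) -> 1
  row 25 [11001]: F1=1 F2=1 -> 0
  row 26 [11010]: F1=0 F2=1 (differ) -> 1
  row 27 [11011]: F1=1 F2=1 -> 0
  row 28 [11100]: F1=1 F2=1 -> 0
  row 29 [11101]: F1=0 F2=1 (differ) -> 1
  row 30 [11110]: F1=1 F2=1 -> 0
  row 31 [11111]: F1=0 F2=1 (differ) -> 1
Full result column, 8 rows per line (p,q fixed per line; r,s,t runs 000..111 left to right):
  rows 0-7 [p,q=00]: 10100101  (ones: 4)
  rows 8-15 [p,q=01]: 10100101  (ones: 4)
  rows 16-23 [p,q=10]: 01010101  (ones: 4)
  rows 24-31 [p,q=11]: 10100101  (ones: 4)
Disagreements = 4+4+4+4 = 16

16
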